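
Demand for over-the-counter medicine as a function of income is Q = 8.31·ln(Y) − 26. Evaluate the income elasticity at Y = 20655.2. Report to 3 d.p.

0.147

At Y = 20655.2: Q = 56.566.
dQ/dY = 8.31/Y = 0.00040232 at this income.
η = (dQ/dY)·(Y/Q) = 0.00040232 × (20655.2/56.566) = 0.147.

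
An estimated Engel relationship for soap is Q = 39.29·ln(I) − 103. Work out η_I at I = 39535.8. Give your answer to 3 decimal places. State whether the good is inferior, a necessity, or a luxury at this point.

At I = 39535.8: Q = 312.883.
dQ/dI = 39.29/I = 0.000993783 at this income.
η = (dQ/dI)·(I/Q) = 0.000993783 × (39535.8/312.883) = 0.126.
Since 0 < η < 1, the good is a necessity.

0.126 (necessity)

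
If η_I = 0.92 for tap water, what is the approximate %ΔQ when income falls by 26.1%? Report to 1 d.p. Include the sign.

-24.0%

%ΔQ ≈ η × %ΔI = 0.92 × (-26.1%) = -24.0%.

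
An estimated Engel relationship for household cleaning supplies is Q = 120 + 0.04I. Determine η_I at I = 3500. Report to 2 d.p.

0.54

At I = 3500: Q = 260.000.
dQ/dI = 0.04.
η = (dQ/dI)·(I/Q) = 0.04 × (3500/260.000) = 0.54.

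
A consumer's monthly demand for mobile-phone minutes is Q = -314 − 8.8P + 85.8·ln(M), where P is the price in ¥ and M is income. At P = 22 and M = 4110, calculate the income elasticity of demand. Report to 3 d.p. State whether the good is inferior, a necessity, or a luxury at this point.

0.416 (necessity)

At P = 22, M = 4110: Q = 206.357.
Holding P constant, ∂Q/∂M = 85.8/M = 0.0208759.
η_M = (∂Q/∂M)·(M/Q) = 0.0208759 × (4110/206.357) = 0.416.
Since 0 < η < 1, this is a necessity.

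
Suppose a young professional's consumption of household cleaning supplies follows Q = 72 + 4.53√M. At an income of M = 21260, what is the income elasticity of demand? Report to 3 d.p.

0.451

At M = 21260: Q = 732.511.
dQ/dM = 4.53/(2√M) = 0.0155341 at this income.
η = (dQ/dM)·(M/Q) = 0.0155341 × (21260/732.511) = 0.451.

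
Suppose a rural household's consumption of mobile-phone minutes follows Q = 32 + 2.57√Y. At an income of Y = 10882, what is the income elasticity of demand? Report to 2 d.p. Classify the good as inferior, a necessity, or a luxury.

At Y = 10882: Q = 300.094.
dQ/dY = 2.57/(2√Y) = 0.0123182 at this income.
η = (dQ/dY)·(Y/Q) = 0.0123182 × (10882/300.094) = 0.45.
Since 0 < η < 1, the good is a necessity.

0.45 (necessity)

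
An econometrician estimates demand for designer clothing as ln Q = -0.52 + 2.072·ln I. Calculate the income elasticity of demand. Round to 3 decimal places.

In a log-linear demand, the coefficient on ln I is the income elasticity.
So η = 2.072.

2.072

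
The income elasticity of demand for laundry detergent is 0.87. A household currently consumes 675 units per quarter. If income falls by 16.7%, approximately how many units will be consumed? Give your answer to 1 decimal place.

%ΔQ ≈ η × %ΔI = 0.87 × (-16.7%) = -14.529%.
New Q ≈ 675 × (1 − 0.14529) = 576.9.

576.9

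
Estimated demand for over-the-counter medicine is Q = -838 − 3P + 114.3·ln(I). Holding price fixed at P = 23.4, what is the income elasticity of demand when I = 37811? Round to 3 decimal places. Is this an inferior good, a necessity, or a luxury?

0.385 (necessity)

At P = 23.4, I = 37811: Q = 296.563.
Holding P constant, ∂Q/∂I = 114.3/I = 0.00302293.
η_I = (∂Q/∂I)·(I/Q) = 0.00302293 × (37811/296.563) = 0.385.
Since 0 < η < 1, this is a necessity.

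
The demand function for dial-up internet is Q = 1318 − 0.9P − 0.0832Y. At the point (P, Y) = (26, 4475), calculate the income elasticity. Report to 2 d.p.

-0.40

At P = 26, Y = 4475: Q = 922.280.
Holding P constant, ∂Q/∂Y = −0.0832.
η_Y = (∂Q/∂Y)·(Y/Q) = -0.0832 × (4475/922.280) = -0.40.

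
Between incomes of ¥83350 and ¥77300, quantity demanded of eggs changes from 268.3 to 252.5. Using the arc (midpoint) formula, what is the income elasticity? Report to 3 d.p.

ΔQ = 252.5 − 268.3 = -15.8; midpoint Q̄ = (268.3 + 252.5)/2 = 260.4.
ΔI = 77300 − 83350 = -6050; midpoint Ī = (83350 + 77300)/2 = 80325.
η = (ΔQ/Q̄) ÷ (ΔI/Ī) = (-15.8/260.4) ÷ (-6050/80325) = 0.806.

0.806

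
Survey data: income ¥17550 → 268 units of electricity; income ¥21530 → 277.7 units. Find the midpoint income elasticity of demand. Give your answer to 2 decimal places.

ΔQ = 277.7 − 268 = 9.7; midpoint Q̄ = (268 + 277.7)/2 = 272.85.
ΔI = 21530 − 17550 = 3980; midpoint Ī = (17550 + 21530)/2 = 19540.
η = (ΔQ/Q̄) ÷ (ΔI/Ī) = (9.7/272.85) ÷ (3980/19540) = 0.17.

0.17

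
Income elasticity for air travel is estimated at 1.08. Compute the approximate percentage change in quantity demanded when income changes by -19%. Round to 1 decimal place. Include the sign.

-20.5%

%ΔQ ≈ η × %ΔI = 1.08 × (-19%) = -20.5%.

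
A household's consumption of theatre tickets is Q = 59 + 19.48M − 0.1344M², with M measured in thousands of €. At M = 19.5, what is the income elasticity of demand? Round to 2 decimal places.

0.72

At M = 19.5: Q = 387.7544.
dQ/dM = 19.48 − 0.2688M = 14.23840.
η = (dQ/dM)·(M/Q) = 14.23840 × (19.5/387.7544) = 0.72.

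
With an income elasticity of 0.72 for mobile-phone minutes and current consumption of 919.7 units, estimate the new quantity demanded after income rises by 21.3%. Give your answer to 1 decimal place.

%ΔQ ≈ η × %ΔI = 0.72 × 21.3% = 15.336%.
New Q ≈ 919.7 × (1 + 0.15336) = 1060.7.

1060.7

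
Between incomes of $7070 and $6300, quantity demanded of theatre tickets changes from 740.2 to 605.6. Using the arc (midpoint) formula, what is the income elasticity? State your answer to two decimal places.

ΔQ = 605.6 − 740.2 = -134.6; midpoint Q̄ = (740.2 + 605.6)/2 = 672.9.
ΔI = 6300 − 7070 = -770; midpoint Ī = (7070 + 6300)/2 = 6685.
η = (ΔQ/Q̄) ÷ (ΔI/Ī) = (-134.6/672.9) ÷ (-770/6685) = 1.74.

1.74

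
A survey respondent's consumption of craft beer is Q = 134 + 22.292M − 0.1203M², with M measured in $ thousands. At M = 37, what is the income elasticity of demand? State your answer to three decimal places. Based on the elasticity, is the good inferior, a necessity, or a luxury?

At M = 37: Q = 794.1133.
dQ/dM = 22.292 − 0.2406M = 13.38980.
η = (dQ/dM)·(M/Q) = 13.38980 × (37/794.1133) = 0.624.
0 < η < 1 ⇒ necessity.

0.624 (necessity)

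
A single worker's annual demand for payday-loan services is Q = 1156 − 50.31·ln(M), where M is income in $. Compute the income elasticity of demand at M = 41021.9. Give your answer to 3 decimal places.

At M = 41021.9: Q = 621.614.
dQ/dM = -50.31/M = -0.00122642 at this income.
η = (dQ/dM)·(M/Q) = -0.00122642 × (41021.9/621.614) = -0.081.

-0.081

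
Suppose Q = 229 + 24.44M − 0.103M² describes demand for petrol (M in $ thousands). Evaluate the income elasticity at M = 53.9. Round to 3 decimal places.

0.576

At M = 53.9: Q = 1247.0794.
dQ/dM = 24.44 − 0.206M = 13.33660.
η = (dQ/dM)·(M/Q) = 13.33660 × (53.9/1247.0794) = 0.576.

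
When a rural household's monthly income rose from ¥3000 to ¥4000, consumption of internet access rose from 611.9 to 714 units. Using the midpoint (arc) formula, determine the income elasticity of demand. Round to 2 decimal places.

0.54

ΔQ = 714 − 611.9 = 102.1; midpoint Q̄ = (611.9 + 714)/2 = 662.95.
ΔI = 4000 − 3000 = 1000; midpoint Ī = (3000 + 4000)/2 = 3500.
η = (ΔQ/Q̄) ÷ (ΔI/Ī) = (102.1/662.95) ÷ (1000/3500) = 0.54.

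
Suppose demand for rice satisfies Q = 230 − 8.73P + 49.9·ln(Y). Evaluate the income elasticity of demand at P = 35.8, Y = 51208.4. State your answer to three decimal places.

At P = 35.8, Y = 51208.4: Q = 458.565.
Holding P constant, ∂Q/∂Y = 49.9/Y = 0.00097445.
η_Y = (∂Q/∂Y)·(Y/Q) = 0.00097445 × (51208.4/458.565) = 0.109.

0.109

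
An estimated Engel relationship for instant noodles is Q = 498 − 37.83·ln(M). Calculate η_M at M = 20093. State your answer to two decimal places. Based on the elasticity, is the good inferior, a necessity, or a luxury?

-0.31 (inferior good)

At M = 20093: Q = 123.176.
dQ/dM = -37.83/M = -0.00188275 at this income.
η = (dQ/dM)·(M/Q) = -0.00188275 × (20093/123.176) = -0.31.
Since η < 0, the good is an inferior good.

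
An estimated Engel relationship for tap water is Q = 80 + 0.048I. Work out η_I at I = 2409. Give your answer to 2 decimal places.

0.59

At I = 2409: Q = 195.632.
dQ/dI = 0.048.
η = (dQ/dI)·(I/Q) = 0.048 × (2409/195.632) = 0.59.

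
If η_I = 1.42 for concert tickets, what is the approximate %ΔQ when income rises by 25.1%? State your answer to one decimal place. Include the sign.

35.6%

%ΔQ ≈ η × %ΔI = 1.42 × 25.1% = 35.6%.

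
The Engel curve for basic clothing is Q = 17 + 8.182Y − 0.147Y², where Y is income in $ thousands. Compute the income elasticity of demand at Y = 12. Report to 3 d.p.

At Y = 12: Q = 94.0160.
dQ/dY = 8.182 − 0.294Y = 4.65400.
η = (dQ/dY)·(Y/Q) = 4.65400 × (12/94.0160) = 0.594.

0.594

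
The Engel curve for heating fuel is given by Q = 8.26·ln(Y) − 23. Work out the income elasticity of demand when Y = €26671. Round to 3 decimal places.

0.135

At Y = 26671: Q = 61.180.
dQ/dY = 8.26/Y = 0.0003097 at this income.
η = (dQ/dY)·(Y/Q) = 0.0003097 × (26671/61.180) = 0.135.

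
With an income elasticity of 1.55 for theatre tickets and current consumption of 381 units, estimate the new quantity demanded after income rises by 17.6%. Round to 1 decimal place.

484.9

%ΔQ ≈ η × %ΔI = 1.55 × 17.6% = 27.28%.
New Q ≈ 381 × (1 + 0.2728) = 484.9.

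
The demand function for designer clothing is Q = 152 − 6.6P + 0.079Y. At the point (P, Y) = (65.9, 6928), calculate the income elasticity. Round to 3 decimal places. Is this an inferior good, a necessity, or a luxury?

At P = 65.9, Y = 6928: Q = 264.372.
Holding P constant, ∂Q/∂Y = 0.079.
η_Y = (∂Q/∂Y)·(Y/Q) = 0.079 × (6928/264.372) = 2.070.
Since η > 1, this is a luxury.

2.070 (luxury)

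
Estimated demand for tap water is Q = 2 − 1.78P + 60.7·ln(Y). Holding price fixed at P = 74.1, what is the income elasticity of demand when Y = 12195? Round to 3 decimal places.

At P = 74.1, Y = 12195: Q = 441.215.
Holding P constant, ∂Q/∂Y = 60.7/Y = 0.00497745.
η_Y = (∂Q/∂Y)·(Y/Q) = 0.00497745 × (12195/441.215) = 0.138.

0.138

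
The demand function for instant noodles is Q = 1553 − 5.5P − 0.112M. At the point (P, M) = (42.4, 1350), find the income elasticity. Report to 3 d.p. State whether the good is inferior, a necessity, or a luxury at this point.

At P = 42.4, M = 1350: Q = 1168.600.
Holding P constant, ∂Q/∂M = −0.112.
η_M = (∂Q/∂M)·(M/Q) = -0.112 × (1350/1168.600) = -0.129.
Since η < 0, this is an inferior good.

-0.129 (inferior good)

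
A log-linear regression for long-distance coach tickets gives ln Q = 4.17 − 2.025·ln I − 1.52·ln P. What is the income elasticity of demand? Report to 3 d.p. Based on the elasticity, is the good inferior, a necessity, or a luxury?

-2.025 (inferior good)

In a log-linear demand, the coefficient on ln I is the income elasticity.
So η = -2.025.
η < 0 ⇒ inferior good.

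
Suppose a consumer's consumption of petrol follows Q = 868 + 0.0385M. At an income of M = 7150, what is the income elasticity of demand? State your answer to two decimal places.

0.24

At M = 7150: Q = 1143.275.
dQ/dM = 0.0385.
η = (dQ/dM)·(M/Q) = 0.0385 × (7150/1143.275) = 0.24.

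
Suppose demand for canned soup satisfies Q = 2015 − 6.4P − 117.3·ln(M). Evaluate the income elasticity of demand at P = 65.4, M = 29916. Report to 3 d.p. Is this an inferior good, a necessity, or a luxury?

-0.303 (inferior good)

At P = 65.4, M = 29916: Q = 387.529.
Holding P constant, ∂Q/∂M = -117.3/M = -0.00392098.
η_M = (∂Q/∂M)·(M/Q) = -0.00392098 × (29916/387.529) = -0.303.
Since η < 0, this is an inferior good.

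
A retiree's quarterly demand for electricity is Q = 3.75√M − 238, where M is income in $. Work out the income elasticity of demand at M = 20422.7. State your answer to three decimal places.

0.899

At M = 20422.7: Q = 297.905.
dQ/dM = 3.75/(2√M) = 0.0131203 at this income.
η = (dQ/dM)·(M/Q) = 0.0131203 × (20422.7/297.905) = 0.899.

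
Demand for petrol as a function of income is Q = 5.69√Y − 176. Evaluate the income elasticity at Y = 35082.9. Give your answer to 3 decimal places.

0.599

At Y = 35082.9: Q = 889.761.
dQ/dY = 5.69/(2√Y) = 0.0151892 at this income.
η = (dQ/dY)·(Y/Q) = 0.0151892 × (35082.9/889.761) = 0.599.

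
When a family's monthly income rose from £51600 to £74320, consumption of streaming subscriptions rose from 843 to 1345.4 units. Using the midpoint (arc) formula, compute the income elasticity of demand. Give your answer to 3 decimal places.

ΔQ = 1345.4 − 843 = 502.4; midpoint Q̄ = (843 + 1345.4)/2 = 1094.2.
ΔI = 74320 − 51600 = 22720; midpoint Ī = (51600 + 74320)/2 = 62960.
η = (ΔQ/Q̄) ÷ (ΔI/Ī) = (502.4/1094.2) ÷ (22720/62960) = 1.272.

1.272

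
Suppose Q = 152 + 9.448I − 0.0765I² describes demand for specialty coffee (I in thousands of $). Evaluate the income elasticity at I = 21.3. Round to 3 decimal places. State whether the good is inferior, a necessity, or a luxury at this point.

At I = 21.3: Q = 318.5351.
dQ/dI = 9.448 − 0.153I = 6.18910.
η = (dQ/dI)·(I/Q) = 6.18910 × (21.3/318.5351) = 0.414.
0 < η < 1 ⇒ necessity.

0.414 (necessity)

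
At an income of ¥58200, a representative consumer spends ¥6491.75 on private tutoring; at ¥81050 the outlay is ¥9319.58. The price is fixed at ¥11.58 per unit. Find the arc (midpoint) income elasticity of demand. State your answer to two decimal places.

1.09

With a constant price, Q₁ = 6491.75/11.58 = 560.600 and Q₂ = 9319.58/11.58 = 804.800 (equivalently, work directly with expenditure since P cancels).
Midpoint %ΔQ = (9319.58 − 6491.75)/7905.67 = 0.35770; midpoint %ΔI = (81050 − 58200)/69625 = 0.32819.
η = 0.35770 / 0.32819 = 1.09.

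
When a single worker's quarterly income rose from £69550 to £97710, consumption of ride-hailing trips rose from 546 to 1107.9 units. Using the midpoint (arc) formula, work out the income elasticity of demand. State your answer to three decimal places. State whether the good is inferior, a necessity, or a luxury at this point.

2.018 (luxury)

ΔQ = 1107.9 − 546 = 561.9; midpoint Q̄ = (546 + 1107.9)/2 = 826.95.
ΔI = 97710 − 69550 = 28160; midpoint Ī = (69550 + 97710)/2 = 83630.
η = (ΔQ/Q̄) ÷ (ΔI/Ī) = (561.9/826.95) ÷ (28160/83630) = 2.018.
η > 1 ⇒ luxury.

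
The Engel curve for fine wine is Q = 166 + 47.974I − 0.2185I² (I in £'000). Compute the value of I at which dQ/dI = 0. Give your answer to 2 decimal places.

109.78

dQ/dI = 47.974 − 0.437I.
The good is inferior where dQ/dI < 0. Setting dQ/dI = 0 gives I = 47.974 / 0.437 = 109.78.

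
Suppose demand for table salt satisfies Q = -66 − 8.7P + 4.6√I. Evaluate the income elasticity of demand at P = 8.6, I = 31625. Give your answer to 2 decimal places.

At P = 8.6, I = 31625: Q = 677.217.
Holding P constant, ∂Q/∂I = 4.6/(2√I) = 0.0129334.
η_I = (∂Q/∂I)·(I/Q) = 0.0129334 × (31625/677.217) = 0.60.

0.60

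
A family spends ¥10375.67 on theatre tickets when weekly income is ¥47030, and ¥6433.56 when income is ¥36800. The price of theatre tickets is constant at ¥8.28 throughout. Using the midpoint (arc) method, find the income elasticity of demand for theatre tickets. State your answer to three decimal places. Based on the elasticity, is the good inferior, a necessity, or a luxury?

1.922 (luxury)

With a constant price, Q₁ = 10375.67/8.28 = 1253.100 and Q₂ = 6433.56/8.28 = 777.000 (equivalently, work directly with expenditure since P cancels).
Midpoint %ΔQ = (6433.56 − 10375.67)/8404.62 = -0.46904; midpoint %ΔI = (36800 − 47030)/41915 = -0.24407.
η = -0.46904 / -0.24407 = 1.922.
η > 1 ⇒ luxury.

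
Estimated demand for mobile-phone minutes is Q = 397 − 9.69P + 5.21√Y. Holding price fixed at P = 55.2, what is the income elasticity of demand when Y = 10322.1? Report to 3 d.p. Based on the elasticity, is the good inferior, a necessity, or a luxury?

0.676 (necessity)

At P = 55.2, Y = 10322.1: Q = 391.436.
Holding P constant, ∂Q/∂Y = 5.21/(2√Y) = 0.0256403.
η_Y = (∂Q/∂Y)·(Y/Q) = 0.0256403 × (10322.1/391.436) = 0.676.
Since 0 < η < 1, this is a necessity.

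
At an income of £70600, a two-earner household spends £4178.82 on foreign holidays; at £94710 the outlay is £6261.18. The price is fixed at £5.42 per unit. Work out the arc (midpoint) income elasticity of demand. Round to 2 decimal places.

1.37

With a constant price, Q₁ = 4178.82/5.42 = 771.000 and Q₂ = 6261.18/5.42 = 1155.199 (equivalently, work directly with expenditure since P cancels).
Midpoint %ΔQ = (6261.18 − 4178.82)/5220.00 = 0.39892; midpoint %ΔI = (94710 − 70600)/82655 = 0.29169.
η = 0.39892 / 0.29169 = 1.37.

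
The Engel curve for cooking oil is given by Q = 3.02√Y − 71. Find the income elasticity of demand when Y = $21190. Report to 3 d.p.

At Y = 21190: Q = 368.615.
dQ/dY = 3.02/(2√Y) = 0.0103732 at this income.
η = (dQ/dY)·(Y/Q) = 0.0103732 × (21190/368.615) = 0.596.

0.596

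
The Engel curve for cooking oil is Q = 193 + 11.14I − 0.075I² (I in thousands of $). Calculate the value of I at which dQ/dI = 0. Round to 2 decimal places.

74.27

dQ/dI = 11.14 − 0.15I.
The good is inferior where dQ/dI < 0. Setting dQ/dI = 0 gives I = 11.14 / 0.15 = 74.27.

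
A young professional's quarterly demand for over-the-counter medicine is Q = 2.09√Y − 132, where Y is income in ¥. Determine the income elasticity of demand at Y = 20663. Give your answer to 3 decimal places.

0.892

At Y = 20663: Q = 168.430.
dQ/dY = 2.09/(2√Y) = 0.00726975 at this income.
η = (dQ/dY)·(Y/Q) = 0.00726975 × (20663/168.430) = 0.892.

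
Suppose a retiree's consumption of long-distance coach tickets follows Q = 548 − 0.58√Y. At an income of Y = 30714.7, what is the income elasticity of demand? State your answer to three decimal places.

-0.114

At Y = 30714.7: Q = 446.351.
dQ/dY = -0.58/(2√Y) = -0.00165472 at this income.
η = (dQ/dY)·(Y/Q) = -0.00165472 × (30714.7/446.351) = -0.114.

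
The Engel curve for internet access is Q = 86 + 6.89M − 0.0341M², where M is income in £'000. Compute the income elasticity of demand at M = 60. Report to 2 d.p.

At M = 60: Q = 376.6400.
dQ/dM = 6.89 − 0.0682M = 2.79800.
η = (dQ/dM)·(M/Q) = 2.79800 × (60/376.6400) = 0.45.

0.45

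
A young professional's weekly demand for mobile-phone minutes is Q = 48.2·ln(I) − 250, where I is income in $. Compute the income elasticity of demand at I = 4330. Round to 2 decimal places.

At I = 4330: Q = 153.594.
dQ/dI = 48.2/I = 0.0111316 at this income.
η = (dQ/dI)·(I/Q) = 0.0111316 × (4330/153.594) = 0.31.

0.31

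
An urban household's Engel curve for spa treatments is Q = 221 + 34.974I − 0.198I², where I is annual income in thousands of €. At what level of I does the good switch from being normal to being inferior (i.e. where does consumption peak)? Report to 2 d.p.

dQ/dI = 34.974 − 0.396I.
The good is inferior where dQ/dI < 0. Setting dQ/dI = 0 gives I = 34.974 / 0.396 = 88.32.

88.32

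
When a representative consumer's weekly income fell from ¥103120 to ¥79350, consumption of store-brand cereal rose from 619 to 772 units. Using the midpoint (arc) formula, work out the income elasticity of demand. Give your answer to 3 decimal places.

ΔQ = 772 − 619 = 153; midpoint Q̄ = (619 + 772)/2 = 695.5.
ΔI = 79350 − 103120 = -23770; midpoint Ī = (103120 + 79350)/2 = 91235.
η = (ΔQ/Q̄) ÷ (ΔI/Ī) = (153/695.5) ÷ (-23770/91235) = -0.844.

-0.844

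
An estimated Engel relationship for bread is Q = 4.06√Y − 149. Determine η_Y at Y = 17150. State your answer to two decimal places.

At Y = 17150: Q = 382.690.
dQ/dY = 4.06/(2√Y) = 0.0155012 at this income.
η = (dQ/dY)·(Y/Q) = 0.0155012 × (17150/382.690) = 0.69.

0.69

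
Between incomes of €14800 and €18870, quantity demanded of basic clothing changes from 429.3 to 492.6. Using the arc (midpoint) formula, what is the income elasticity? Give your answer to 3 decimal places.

ΔQ = 492.6 − 429.3 = 63.3; midpoint Q̄ = (429.3 + 492.6)/2 = 460.95.
ΔI = 18870 − 14800 = 4070; midpoint Ī = (14800 + 18870)/2 = 16835.
η = (ΔQ/Q̄) ÷ (ΔI/Ī) = (63.3/460.95) ÷ (4070/16835) = 0.568.

0.568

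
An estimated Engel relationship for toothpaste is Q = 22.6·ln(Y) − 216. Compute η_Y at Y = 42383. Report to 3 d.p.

0.912

At Y = 42383: Q = 24.792.
dQ/dY = 22.6/Y = 0.000533233 at this income.
η = (dQ/dY)·(Y/Q) = 0.000533233 × (42383/24.792) = 0.912.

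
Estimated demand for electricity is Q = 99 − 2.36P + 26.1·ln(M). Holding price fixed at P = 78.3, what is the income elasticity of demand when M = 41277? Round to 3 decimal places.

At P = 78.3, M = 41277: Q = 191.604.
Holding P constant, ∂Q/∂M = 26.1/M = 0.000632313.
η_M = (∂Q/∂M)·(M/Q) = 0.000632313 × (41277/191.604) = 0.136.

0.136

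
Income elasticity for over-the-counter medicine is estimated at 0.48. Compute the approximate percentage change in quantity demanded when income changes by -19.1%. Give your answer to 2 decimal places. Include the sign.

%ΔQ ≈ η × %ΔI = 0.48 × (-19.1%) = -9.17%.

-9.17%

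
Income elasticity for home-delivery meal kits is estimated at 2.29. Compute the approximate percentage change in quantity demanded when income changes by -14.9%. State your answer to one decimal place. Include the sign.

-34.1%

%ΔQ ≈ η × %ΔI = 2.29 × (-14.9%) = -34.1%.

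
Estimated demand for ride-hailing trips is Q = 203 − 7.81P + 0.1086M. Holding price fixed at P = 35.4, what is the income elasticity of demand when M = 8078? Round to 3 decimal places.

At P = 35.4, M = 8078: Q = 803.797.
Holding P constant, ∂Q/∂M = 0.1086.
η_M = (∂Q/∂M)·(M/Q) = 0.1086 × (8078/803.797) = 1.091.

1.091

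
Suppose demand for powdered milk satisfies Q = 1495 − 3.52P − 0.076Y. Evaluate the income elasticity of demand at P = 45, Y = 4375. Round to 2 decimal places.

At P = 45, Y = 4375: Q = 1004.100.
Holding P constant, ∂Q/∂Y = −0.076.
η_Y = (∂Q/∂Y)·(Y/Q) = -0.076 × (4375/1004.100) = -0.33.

-0.33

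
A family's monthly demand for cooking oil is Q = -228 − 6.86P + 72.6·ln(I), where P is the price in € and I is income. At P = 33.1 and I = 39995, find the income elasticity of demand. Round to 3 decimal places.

At P = 33.1, I = 39995: Q = 314.241.
Holding P constant, ∂Q/∂I = 72.6/I = 0.00181523.
η_I = (∂Q/∂I)·(I/Q) = 0.00181523 × (39995/314.241) = 0.231.

0.231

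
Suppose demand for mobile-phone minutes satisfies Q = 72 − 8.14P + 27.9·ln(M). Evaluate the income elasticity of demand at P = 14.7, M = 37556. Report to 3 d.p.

0.113

At P = 14.7, M = 37556: Q = 246.229.
Holding P constant, ∂Q/∂M = 27.9/M = 0.000742891.
η_M = (∂Q/∂M)·(M/Q) = 0.000742891 × (37556/246.229) = 0.113.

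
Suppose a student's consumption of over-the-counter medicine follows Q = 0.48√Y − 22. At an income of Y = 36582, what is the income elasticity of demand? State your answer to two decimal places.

0.66

At Y = 36582: Q = 69.807.
dQ/dY = 0.48/(2√Y) = 0.00125481 at this income.
η = (dQ/dY)·(Y/Q) = 0.00125481 × (36582/69.807) = 0.66.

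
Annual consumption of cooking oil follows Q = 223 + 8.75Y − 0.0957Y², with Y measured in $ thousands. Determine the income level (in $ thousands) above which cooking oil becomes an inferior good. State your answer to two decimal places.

45.72

dQ/dY = 8.75 − 0.1914Y.
The good is inferior where dQ/dY < 0. Setting dQ/dY = 0 gives Y = 8.75 / 0.1914 = 45.72.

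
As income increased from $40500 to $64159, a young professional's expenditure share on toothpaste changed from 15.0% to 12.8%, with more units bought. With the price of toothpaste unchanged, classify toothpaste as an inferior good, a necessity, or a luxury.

Quantity rises but the budget share falls as income rises, so 0 < η < 1.

necessity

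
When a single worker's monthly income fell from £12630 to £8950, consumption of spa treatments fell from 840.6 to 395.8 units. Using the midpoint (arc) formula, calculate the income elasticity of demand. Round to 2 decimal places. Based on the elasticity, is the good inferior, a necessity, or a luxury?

ΔQ = 395.8 − 840.6 = -444.8; midpoint Q̄ = (840.6 + 395.8)/2 = 618.2.
ΔI = 8950 − 12630 = -3680; midpoint Ī = (12630 + 8950)/2 = 10790.
η = (ΔQ/Q̄) ÷ (ΔI/Ī) = (-444.8/618.2) ÷ (-3680/10790) = 2.11.
η > 1 ⇒ luxury.

2.11 (luxury)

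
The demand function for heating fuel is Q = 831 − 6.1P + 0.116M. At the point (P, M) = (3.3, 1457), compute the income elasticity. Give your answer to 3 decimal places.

At P = 3.3, M = 1457: Q = 979.882.
Holding P constant, ∂Q/∂M = 0.116.
η_M = (∂Q/∂M)·(M/Q) = 0.116 × (1457/979.882) = 0.172.

0.172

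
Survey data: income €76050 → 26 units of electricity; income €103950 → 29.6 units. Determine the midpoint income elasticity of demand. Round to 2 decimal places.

ΔQ = 29.6 − 26 = 3.6; midpoint Q̄ = (26 + 29.6)/2 = 27.8.
ΔI = 103950 − 76050 = 27900; midpoint Ī = (76050 + 103950)/2 = 90000.
η = (ΔQ/Q̄) ÷ (ΔI/Ī) = (3.6/27.8) ÷ (27900/90000) = 0.42.

0.42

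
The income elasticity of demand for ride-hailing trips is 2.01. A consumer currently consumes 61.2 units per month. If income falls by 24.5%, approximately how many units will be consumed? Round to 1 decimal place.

%ΔQ ≈ η × %ΔI = 2.01 × (-24.5%) = -49.245%.
New Q ≈ 61.2 × (1 − 0.49245) = 31.1.

31.1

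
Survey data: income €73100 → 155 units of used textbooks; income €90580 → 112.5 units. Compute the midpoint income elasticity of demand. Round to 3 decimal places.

-1.488

ΔQ = 112.5 − 155 = -42.5; midpoint Q̄ = (155 + 112.5)/2 = 133.75.
ΔI = 90580 − 73100 = 17480; midpoint Ī = (73100 + 90580)/2 = 81840.
η = (ΔQ/Q̄) ÷ (ΔI/Ī) = (-42.5/133.75) ÷ (17480/81840) = -1.488.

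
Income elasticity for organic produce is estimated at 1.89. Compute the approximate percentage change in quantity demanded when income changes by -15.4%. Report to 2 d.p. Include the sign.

-29.11%

%ΔQ ≈ η × %ΔI = 1.89 × (-15.4%) = -29.11%.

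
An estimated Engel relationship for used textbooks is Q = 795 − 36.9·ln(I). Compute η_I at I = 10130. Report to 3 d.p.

At I = 10130: Q = 454.662.
dQ/dI = -36.9/I = -0.00364265 at this income.
η = (dQ/dI)·(I/Q) = -0.00364265 × (10130/454.662) = -0.081.

-0.081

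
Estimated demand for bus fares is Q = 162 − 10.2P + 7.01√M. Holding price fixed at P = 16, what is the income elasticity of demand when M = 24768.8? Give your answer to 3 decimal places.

0.501

At P = 16, M = 24768.8: Q = 1102.041.
Holding P constant, ∂Q/∂M = 7.01/(2√M) = 0.0222708.
η_M = (∂Q/∂M)·(M/Q) = 0.0222708 × (24768.8/1102.041) = 0.501.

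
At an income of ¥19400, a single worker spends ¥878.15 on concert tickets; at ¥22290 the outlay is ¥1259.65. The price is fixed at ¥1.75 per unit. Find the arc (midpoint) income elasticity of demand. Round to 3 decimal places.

2.574

With a constant price, Q₁ = 878.15/1.75 = 501.800 and Q₂ = 1259.65/1.75 = 719.800 (equivalently, work directly with expenditure since P cancels).
Midpoint %ΔQ = (1259.65 − 878.15)/1068.90 = 0.35691; midpoint %ΔI = (22290 − 19400)/20845 = 0.13864.
η = 0.35691 / 0.13864 = 2.574.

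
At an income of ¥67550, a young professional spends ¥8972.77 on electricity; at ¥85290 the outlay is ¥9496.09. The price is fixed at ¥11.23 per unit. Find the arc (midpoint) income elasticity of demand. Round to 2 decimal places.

0.24

With a constant price, Q₁ = 8972.77/11.23 = 799.000 and Q₂ = 9496.09/11.23 = 845.600 (equivalently, work directly with expenditure since P cancels).
Midpoint %ΔQ = (9496.09 − 8972.77)/9234.43 = 0.05667; midpoint %ΔI = (85290 − 67550)/76420 = 0.23214.
η = 0.05667 / 0.23214 = 0.24.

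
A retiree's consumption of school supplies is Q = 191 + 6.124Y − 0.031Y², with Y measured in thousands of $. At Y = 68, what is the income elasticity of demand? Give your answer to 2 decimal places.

0.28

At Y = 68: Q = 464.0880.
dQ/dY = 6.124 − 0.062Y = 1.90800.
η = (dQ/dY)·(Y/Q) = 1.90800 × (68/464.0880) = 0.28.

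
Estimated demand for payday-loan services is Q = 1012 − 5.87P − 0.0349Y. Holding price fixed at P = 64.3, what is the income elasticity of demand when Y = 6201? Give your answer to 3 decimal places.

-0.518

At P = 64.3, Y = 6201: Q = 418.144.
Holding P constant, ∂Q/∂Y = −0.0349.
η_Y = (∂Q/∂Y)·(Y/Q) = -0.0349 × (6201/418.144) = -0.518.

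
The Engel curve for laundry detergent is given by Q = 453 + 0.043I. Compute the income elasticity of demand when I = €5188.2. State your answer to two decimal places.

0.33

At I = 5188.2: Q = 676.093.
dQ/dI = 0.043.
η = (dQ/dI)·(I/Q) = 0.043 × (5188.2/676.093) = 0.33.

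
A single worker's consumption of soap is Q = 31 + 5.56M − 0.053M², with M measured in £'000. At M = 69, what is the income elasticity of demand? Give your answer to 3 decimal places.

-0.746

At M = 69: Q = 162.3070.
dQ/dM = 5.56 − 0.106M = -1.75400.
η = (dQ/dM)·(M/Q) = -1.75400 × (69/162.3070) = -0.746.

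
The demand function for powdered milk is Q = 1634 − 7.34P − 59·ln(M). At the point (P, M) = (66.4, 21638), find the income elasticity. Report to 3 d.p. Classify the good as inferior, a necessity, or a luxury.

-0.106 (inferior good)

At P = 66.4, M = 21638: Q = 557.674.
Holding P constant, ∂Q/∂M = -59/M = -0.00272668.
η_M = (∂Q/∂M)·(M/Q) = -0.00272668 × (21638/557.674) = -0.106.
Since η < 0, this is an inferior good.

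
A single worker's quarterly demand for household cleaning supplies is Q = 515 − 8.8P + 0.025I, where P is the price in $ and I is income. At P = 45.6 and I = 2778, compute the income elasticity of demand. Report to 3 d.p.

0.379

At P = 45.6, I = 2778: Q = 183.170.
Holding P constant, ∂Q/∂I = 0.025.
η_I = (∂Q/∂I)·(I/Q) = 0.025 × (2778/183.170) = 0.379.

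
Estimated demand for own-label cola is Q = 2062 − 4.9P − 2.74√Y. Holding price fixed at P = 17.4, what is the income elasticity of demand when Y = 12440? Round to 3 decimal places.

At P = 17.4, Y = 12440: Q = 1671.135.
Holding P constant, ∂Q/∂Y = -2.74/(2√Y) = -0.0122832.
η_Y = (∂Q/∂Y)·(Y/Q) = -0.0122832 × (12440/1671.135) = -0.091.

-0.091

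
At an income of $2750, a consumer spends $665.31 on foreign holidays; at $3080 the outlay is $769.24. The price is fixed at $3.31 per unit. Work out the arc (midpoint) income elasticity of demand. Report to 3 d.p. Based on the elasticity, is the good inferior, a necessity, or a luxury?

1.280 (luxury)

With a constant price, Q₁ = 665.31/3.31 = 201.000 and Q₂ = 769.24/3.31 = 232.399 (equivalently, work directly with expenditure since P cancels).
Midpoint %ΔQ = (769.24 − 665.31)/717.28 = 0.14490; midpoint %ΔI = (3080 − 2750)/2915 = 0.11321.
η = 0.14490 / 0.11321 = 1.280.
η > 1 ⇒ luxury.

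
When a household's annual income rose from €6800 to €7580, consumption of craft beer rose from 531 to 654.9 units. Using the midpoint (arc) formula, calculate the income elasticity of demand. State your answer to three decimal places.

1.926

ΔQ = 654.9 − 531 = 123.9; midpoint Q̄ = (531 + 654.9)/2 = 592.95.
ΔI = 7580 − 6800 = 780; midpoint Ī = (6800 + 7580)/2 = 7190.
η = (ΔQ/Q̄) ÷ (ΔI/Ī) = (123.9/592.95) ÷ (780/7190) = 1.926.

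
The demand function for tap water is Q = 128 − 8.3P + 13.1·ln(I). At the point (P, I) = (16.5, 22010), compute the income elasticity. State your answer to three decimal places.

0.107

At P = 16.5, I = 22010: Q = 122.040.
Holding P constant, ∂Q/∂I = 13.1/I = 0.000595184.
η_I = (∂Q/∂I)·(I/Q) = 0.000595184 × (22010/122.040) = 0.107.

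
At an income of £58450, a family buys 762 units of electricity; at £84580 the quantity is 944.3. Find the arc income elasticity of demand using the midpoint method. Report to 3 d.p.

ΔQ = 944.3 − 762 = 182.3; midpoint Q̄ = (762 + 944.3)/2 = 853.15.
ΔI = 84580 − 58450 = 26130; midpoint Ī = (58450 + 84580)/2 = 71515.
η = (ΔQ/Q̄) ÷ (ΔI/Ī) = (182.3/853.15) ÷ (26130/71515) = 0.585.

0.585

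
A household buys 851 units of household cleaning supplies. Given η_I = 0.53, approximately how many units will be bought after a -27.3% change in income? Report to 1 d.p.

727.9

%ΔQ ≈ η × %ΔI = 0.53 × (-27.3%) = -14.469%.
New Q ≈ 851 × (1 − 0.14469) = 727.9.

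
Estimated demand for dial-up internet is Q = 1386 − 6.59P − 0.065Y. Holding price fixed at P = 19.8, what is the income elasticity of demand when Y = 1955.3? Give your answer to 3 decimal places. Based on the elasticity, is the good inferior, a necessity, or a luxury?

At P = 19.8, Y = 1955.3: Q = 1128.424.
Holding P constant, ∂Q/∂Y = −0.065.
η_Y = (∂Q/∂Y)·(Y/Q) = -0.065 × (1955.3/1128.424) = -0.113.
Since η < 0, this is an inferior good.

-0.113 (inferior good)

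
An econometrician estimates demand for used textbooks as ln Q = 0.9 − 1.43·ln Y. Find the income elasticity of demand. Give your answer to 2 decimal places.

In a log-linear demand, the coefficient on ln Y is the income elasticity.
So η = -1.43.

-1.43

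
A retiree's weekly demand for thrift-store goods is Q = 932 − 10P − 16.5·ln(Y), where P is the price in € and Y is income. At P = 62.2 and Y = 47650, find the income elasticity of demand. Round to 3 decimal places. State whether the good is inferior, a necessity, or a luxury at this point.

At P = 62.2, Y = 47650: Q = 132.268.
Holding P constant, ∂Q/∂Y = -16.5/Y = -0.000346275.
η_Y = (∂Q/∂Y)·(Y/Q) = -0.000346275 × (47650/132.268) = -0.125.
Since η < 0, this is an inferior good.

-0.125 (inferior good)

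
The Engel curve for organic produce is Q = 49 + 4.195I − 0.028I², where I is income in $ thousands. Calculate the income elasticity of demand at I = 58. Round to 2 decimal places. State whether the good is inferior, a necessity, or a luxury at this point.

0.28 (necessity)

At I = 58: Q = 198.1180.
dQ/dI = 4.195 − 0.056I = 0.94700.
η = (dQ/dI)·(I/Q) = 0.94700 × (58/198.1180) = 0.28.
0 < η < 1 ⇒ necessity.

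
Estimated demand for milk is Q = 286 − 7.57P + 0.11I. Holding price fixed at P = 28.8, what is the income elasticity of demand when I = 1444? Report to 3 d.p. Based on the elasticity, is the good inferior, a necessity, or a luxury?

At P = 28.8, I = 1444: Q = 226.824.
Holding P constant, ∂Q/∂I = 0.11.
η_I = (∂Q/∂I)·(I/Q) = 0.11 × (1444/226.824) = 0.700.
Since 0 < η < 1, this is a necessity.

0.700 (necessity)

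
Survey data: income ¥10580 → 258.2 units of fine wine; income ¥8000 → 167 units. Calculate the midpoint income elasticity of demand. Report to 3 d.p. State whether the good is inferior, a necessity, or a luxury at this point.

ΔQ = 167 − 258.2 = -91.2; midpoint Q̄ = (258.2 + 167)/2 = 212.6.
ΔI = 8000 − 10580 = -2580; midpoint Ī = (10580 + 8000)/2 = 9290.
η = (ΔQ/Q̄) ÷ (ΔI/Ī) = (-91.2/212.6) ÷ (-2580/9290) = 1.545.
η > 1 ⇒ luxury.

1.545 (luxury)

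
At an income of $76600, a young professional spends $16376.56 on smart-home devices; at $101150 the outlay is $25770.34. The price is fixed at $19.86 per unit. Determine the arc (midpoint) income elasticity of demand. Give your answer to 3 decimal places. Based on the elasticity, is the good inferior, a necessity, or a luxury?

With a constant price, Q₁ = 16376.56/19.86 = 824.600 and Q₂ = 25770.34/19.86 = 1297.600 (equivalently, work directly with expenditure since P cancels).
Midpoint %ΔQ = (25770.34 − 16376.56)/21073.45 = 0.44576; midpoint %ΔI = (101150 − 76600)/88875 = 0.27623.
η = 0.44576 / 0.27623 = 1.614.
η > 1 ⇒ luxury.

1.614 (luxury)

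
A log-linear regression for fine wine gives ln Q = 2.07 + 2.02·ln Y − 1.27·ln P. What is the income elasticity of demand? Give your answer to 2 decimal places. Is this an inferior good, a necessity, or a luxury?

2.02 (luxury)

In a log-linear demand, the coefficient on ln Y is the income elasticity.
So η = 2.02.
η > 1 ⇒ luxury.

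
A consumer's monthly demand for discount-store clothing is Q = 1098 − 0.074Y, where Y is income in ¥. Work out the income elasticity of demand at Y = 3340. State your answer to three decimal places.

-0.290

At Y = 3340: Q = 850.840.
dQ/dY = −0.074.
η = (dQ/dY)·(Y/Q) = -0.074 × (3340/850.840) = -0.290.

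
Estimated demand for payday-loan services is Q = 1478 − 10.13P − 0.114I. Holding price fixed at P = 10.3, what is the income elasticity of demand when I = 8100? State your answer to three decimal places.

-2.051

At P = 10.3, I = 8100: Q = 450.261.
Holding P constant, ∂Q/∂I = −0.114.
η_I = (∂Q/∂I)·(I/Q) = -0.114 × (8100/450.261) = -2.051.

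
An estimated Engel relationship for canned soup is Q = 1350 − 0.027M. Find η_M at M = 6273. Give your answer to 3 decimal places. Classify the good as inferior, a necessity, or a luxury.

At M = 6273: Q = 1180.629.
dQ/dM = −0.027.
η = (dQ/dM)·(M/Q) = -0.027 × (6273/1180.629) = -0.143.
Since η < 0, the good is an inferior good.

-0.143 (inferior good)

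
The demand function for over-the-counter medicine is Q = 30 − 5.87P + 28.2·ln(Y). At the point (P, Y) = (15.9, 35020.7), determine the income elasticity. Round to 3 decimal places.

At P = 15.9, Y = 35020.7: Q = 231.743.
Holding P constant, ∂Q/∂Y = 28.2/Y = 0.000805238.
η_Y = (∂Q/∂Y)·(Y/Q) = 0.000805238 × (35020.7/231.743) = 0.122.

0.122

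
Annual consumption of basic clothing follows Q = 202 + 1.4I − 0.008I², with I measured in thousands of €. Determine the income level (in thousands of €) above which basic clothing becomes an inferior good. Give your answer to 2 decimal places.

dQ/dI = 1.4 − 0.016I.
The good is inferior where dQ/dI < 0. Setting dQ/dI = 0 gives I = 1.4 / 0.016 = 87.50.

87.50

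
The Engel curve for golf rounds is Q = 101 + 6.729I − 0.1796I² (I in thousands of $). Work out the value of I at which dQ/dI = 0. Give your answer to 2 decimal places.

dQ/dI = 6.729 − 0.3592I.
The good is inferior where dQ/dI < 0. Setting dQ/dI = 0 gives I = 6.729 / 0.3592 = 18.73.

18.73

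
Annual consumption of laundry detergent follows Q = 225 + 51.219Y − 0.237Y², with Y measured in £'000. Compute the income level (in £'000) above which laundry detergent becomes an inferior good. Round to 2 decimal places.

dQ/dY = 51.219 − 0.474Y.
The good is inferior where dQ/dY < 0. Setting dQ/dY = 0 gives Y = 51.219 / 0.474 = 108.06.

108.06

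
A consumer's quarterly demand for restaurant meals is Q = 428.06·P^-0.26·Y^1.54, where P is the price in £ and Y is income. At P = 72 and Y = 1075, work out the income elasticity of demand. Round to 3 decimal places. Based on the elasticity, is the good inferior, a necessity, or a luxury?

For a multiplicative demand Q = A·P^α·Y^β, the income elasticity is β everywhere.
Here β = 1.54, so η = 1.540.
Since η > 1, this is a luxury.

1.540 (luxury)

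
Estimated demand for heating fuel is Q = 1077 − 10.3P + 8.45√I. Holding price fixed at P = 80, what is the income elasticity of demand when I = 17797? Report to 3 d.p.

At P = 80, I = 17797: Q = 1380.276.
Holding P constant, ∂Q/∂I = 8.45/(2√I) = 0.0316704.
η_I = (∂Q/∂I)·(I/Q) = 0.0316704 × (17797/1380.276) = 0.408.

0.408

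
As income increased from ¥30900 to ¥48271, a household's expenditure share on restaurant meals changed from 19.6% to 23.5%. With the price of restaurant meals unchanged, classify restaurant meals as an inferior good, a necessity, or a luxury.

The budget share rises as income rises, so η > 1.

luxury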